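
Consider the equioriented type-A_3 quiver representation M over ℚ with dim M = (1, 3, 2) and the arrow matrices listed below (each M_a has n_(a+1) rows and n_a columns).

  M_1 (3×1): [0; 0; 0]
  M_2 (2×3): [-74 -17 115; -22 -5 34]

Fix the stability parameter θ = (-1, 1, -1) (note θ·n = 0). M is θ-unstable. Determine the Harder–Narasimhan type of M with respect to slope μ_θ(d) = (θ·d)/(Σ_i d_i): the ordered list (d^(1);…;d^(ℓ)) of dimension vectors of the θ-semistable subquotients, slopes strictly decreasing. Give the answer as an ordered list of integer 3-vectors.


Interval decomposition of M: I[1,1], I[2,2], I[2,3]^2.
HN type (ℓ=3): μ^(1)=1; μ^(2)=0; μ^(3)=-1

((0, 1, 0); (0, 2, 2); (1, 0, 0))


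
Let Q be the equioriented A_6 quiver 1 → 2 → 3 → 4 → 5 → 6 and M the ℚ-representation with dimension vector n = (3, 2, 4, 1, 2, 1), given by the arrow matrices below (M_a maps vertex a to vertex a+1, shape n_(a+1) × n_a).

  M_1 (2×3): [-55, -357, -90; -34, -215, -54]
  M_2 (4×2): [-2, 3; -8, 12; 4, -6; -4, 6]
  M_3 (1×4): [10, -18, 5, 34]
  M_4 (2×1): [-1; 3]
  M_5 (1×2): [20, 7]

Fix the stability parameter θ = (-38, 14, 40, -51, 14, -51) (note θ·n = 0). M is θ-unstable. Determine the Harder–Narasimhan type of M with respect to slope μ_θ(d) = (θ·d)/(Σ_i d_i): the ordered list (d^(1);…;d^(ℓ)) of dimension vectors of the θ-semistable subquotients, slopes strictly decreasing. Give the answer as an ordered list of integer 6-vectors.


Barcode: M ≅ I[1,1], I[1,2], I[1,6], I[3,3]^3, I[5,5]. HN layers by μ_θ (4 steps, strictly decreasing):
  μ^(1)=40; μ^(2)=14; μ^(3)=-34/5; μ^(4)=-38

((0, 0, 3, 0, 0, 0); (0, 1, 0, 0, 1, 0); (0, 1, 1, 1, 1, 1); (3, 0, 0, 0, 0, 0))


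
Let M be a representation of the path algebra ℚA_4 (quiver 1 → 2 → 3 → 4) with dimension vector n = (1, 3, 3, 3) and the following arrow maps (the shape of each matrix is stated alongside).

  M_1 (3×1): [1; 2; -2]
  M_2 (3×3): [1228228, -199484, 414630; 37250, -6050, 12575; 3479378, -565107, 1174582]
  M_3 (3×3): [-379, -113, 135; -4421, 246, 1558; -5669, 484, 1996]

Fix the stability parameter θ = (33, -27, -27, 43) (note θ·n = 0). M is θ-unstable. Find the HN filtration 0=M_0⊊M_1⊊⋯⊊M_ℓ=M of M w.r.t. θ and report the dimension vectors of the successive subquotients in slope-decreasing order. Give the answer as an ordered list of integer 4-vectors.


Interval decomposition of M: I[1,2], I[2,4]^2, I[3,4].
HN type (ℓ=3): μ^(1)=43; μ^(2)=3; μ^(3)=-27

((0, 0, 0, 3); (1, 1, 0, 0); (0, 2, 3, 0))


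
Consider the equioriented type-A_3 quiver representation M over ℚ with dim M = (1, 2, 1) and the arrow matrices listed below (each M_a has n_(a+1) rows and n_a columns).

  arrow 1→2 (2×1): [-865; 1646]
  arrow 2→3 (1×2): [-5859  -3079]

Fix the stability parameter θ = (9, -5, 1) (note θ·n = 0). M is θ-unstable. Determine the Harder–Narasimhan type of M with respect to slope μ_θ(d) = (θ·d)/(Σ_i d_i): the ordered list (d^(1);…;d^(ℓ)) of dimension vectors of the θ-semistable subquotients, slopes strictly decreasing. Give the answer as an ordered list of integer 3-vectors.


Barcode: M ≅ I[1,3], I[2,2]. HN layers by μ_θ (2 steps, strictly decreasing):
  μ^(1)=5/3; μ^(2)=-5

((1, 1, 1); (0, 1, 0))


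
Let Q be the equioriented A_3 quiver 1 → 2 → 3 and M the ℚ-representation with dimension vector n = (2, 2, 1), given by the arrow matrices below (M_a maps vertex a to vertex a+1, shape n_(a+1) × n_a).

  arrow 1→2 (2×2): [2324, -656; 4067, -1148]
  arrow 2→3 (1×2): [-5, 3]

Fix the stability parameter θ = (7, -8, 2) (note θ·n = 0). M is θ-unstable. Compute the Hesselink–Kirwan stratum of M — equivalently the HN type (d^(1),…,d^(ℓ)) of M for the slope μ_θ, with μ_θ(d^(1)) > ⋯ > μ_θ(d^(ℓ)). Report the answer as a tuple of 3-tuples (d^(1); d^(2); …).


Interval decomposition of M: I[1,1], I[1,3], I[2,2].
HN type (ℓ=4): μ^(1)=7; μ^(2)=2; μ^(3)=-1/2; μ^(4)=-8

((1, 0, 0); (0, 0, 1); (1, 1, 0); (0, 1, 0))


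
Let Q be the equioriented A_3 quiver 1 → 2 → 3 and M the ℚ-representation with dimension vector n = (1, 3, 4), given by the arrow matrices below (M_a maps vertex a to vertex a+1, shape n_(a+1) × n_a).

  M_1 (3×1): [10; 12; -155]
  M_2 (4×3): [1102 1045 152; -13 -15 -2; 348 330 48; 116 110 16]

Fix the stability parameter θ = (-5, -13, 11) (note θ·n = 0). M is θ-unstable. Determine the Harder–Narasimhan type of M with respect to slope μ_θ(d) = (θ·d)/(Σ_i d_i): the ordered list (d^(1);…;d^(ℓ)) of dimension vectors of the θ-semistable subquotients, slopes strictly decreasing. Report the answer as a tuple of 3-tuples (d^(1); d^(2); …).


Via rank(M_{q-1}∘⋯∘M_p): M ≅ I[1,2], I[2,3]^2, I[3,3]^2.
μ_θ-semistable layers: μ^(1)=11; μ^(2)=-9; μ^(3)=-13

((0, 0, 4); (1, 1, 0); (0, 2, 0))


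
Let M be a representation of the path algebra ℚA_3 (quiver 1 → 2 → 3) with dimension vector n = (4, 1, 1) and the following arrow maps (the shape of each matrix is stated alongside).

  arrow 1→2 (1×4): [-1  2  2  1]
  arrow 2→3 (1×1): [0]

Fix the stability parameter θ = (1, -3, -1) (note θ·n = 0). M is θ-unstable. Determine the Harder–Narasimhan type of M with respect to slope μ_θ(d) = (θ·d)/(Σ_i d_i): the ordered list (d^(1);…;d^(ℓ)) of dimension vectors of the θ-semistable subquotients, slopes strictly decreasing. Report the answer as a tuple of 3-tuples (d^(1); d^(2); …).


Interval decomposition of M: I[1,1]^3, I[1,2], I[3,3].
HN type (ℓ=2): μ^(1)=1; μ^(2)=-1

((3, 0, 0); (1, 1, 1))


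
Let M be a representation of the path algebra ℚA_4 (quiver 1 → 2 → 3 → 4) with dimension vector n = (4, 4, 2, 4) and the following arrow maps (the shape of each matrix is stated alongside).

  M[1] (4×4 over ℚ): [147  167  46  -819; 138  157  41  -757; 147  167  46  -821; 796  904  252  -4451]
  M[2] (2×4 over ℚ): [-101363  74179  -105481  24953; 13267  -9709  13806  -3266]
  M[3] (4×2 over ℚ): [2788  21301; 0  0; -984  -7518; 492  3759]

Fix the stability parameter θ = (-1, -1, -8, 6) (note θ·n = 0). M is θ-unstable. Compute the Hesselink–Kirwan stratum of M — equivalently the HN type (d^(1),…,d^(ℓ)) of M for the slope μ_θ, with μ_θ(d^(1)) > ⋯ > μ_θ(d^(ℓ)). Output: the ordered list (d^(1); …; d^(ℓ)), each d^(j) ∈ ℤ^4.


Barcode: M ≅ I[1,1], I[1,2], I[1,3], I[1,4], I[2,2], I[4,4]^3. HN layers by μ_θ (3 steps, strictly decreasing):
  μ^(1)=6; μ^(2)=-1; μ^(3)=-10/3

((0, 0, 0, 4); (2, 2, 0, 0); (2, 2, 2, 0))


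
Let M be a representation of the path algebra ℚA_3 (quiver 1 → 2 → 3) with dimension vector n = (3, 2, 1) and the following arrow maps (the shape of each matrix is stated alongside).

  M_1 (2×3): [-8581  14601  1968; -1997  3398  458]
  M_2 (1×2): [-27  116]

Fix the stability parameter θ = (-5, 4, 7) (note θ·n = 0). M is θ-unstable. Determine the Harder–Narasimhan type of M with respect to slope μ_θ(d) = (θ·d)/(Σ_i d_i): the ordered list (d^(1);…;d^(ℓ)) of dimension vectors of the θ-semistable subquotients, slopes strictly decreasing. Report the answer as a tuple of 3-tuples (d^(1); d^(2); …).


Barcode: M ≅ I[1,1], I[1,2], I[1,3]. HN layers by μ_θ (3 steps, strictly decreasing):
  μ^(1)=7; μ^(2)=4; μ^(3)=-5

((0, 0, 1); (0, 2, 0); (3, 0, 0))


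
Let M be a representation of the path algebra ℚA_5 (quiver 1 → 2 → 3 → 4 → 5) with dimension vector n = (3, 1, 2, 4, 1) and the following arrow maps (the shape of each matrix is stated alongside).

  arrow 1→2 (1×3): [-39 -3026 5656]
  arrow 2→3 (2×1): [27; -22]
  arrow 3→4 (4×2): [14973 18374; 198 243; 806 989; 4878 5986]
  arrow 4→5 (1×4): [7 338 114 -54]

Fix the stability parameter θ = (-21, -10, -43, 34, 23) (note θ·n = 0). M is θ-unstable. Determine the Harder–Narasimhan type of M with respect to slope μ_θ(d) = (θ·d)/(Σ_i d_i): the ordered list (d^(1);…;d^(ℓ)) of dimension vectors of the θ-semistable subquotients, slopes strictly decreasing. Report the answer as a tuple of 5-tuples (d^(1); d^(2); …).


Interval decomposition of M: I[1,1]^2, I[1,5], I[3,4], I[4,4]^2.
HN type (ℓ=5): μ^(1)=34; μ^(2)=57/2; μ^(3)=-21; μ^(4)=-74/3; μ^(5)=-43

((0, 0, 0, 3, 0); (0, 0, 0, 1, 1); (2, 0, 0, 0, 0); (1, 1, 1, 0, 0); (0, 0, 1, 0, 0))


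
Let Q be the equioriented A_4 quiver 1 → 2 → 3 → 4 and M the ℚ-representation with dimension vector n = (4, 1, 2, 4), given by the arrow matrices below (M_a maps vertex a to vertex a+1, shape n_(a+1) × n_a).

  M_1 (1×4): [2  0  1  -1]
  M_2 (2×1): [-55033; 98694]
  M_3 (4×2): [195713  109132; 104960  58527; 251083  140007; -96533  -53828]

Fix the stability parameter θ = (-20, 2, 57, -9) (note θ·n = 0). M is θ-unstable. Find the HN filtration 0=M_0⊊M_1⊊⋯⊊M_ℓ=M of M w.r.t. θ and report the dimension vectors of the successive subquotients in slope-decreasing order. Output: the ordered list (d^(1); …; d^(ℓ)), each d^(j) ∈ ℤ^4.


Via rank(M_{q-1}∘⋯∘M_p): M ≅ I[1,1]^3, I[1,4], I[3,4], I[4,4]^2.
μ_θ-semistable layers: μ^(1)=24; μ^(2)=2; μ^(3)=-9; μ^(4)=-20

((0, 0, 2, 2); (0, 1, 0, 0); (0, 0, 0, 2); (4, 0, 0, 0))


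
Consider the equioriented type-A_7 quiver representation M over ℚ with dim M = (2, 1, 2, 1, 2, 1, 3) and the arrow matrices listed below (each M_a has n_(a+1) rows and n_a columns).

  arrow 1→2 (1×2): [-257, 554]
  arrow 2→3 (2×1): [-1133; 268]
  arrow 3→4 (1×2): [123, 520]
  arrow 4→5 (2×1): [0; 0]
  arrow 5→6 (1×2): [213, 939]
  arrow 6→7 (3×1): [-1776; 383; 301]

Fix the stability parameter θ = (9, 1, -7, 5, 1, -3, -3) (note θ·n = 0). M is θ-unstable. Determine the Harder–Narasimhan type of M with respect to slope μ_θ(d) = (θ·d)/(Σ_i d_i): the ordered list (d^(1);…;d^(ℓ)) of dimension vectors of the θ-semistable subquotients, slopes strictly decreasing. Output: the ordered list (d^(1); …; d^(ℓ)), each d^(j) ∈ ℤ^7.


Via rank(M_{q-1}∘⋯∘M_p): M ≅ I[1,1], I[1,4], I[3,3], I[5,5], I[5,7], I[7,7]^2.
μ_θ-semistable layers: μ^(1)=9; μ^(2)=5; μ^(3)=1; μ^(4)=-5/3; μ^(5)=-3; μ^(6)=-7

((1, 0, 0, 0, 0, 0, 0); (0, 0, 0, 1, 0, 0, 0); (1, 1, 1, 0, 1, 0, 0); (0, 0, 0, 0, 1, 1, 1); (0, 0, 0, 0, 0, 0, 2); (0, 0, 1, 0, 0, 0, 0))


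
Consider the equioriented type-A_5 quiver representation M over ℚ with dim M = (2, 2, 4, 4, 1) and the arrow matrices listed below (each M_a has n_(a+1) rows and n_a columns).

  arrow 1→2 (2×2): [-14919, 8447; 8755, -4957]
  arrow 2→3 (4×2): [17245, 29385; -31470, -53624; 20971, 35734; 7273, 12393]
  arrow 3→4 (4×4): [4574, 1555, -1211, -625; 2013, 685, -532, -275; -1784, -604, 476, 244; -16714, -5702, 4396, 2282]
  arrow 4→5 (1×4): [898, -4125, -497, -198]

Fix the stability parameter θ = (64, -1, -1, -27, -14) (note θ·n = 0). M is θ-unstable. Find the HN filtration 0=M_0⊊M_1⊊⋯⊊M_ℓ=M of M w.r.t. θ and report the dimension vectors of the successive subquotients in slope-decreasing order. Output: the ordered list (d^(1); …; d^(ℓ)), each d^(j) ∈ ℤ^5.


Via rank(M_{q-1}∘⋯∘M_p): M ≅ I[1,3], I[1,4], I[3,3], I[3,5], I[4,4]^2.
μ_θ-semistable layers: μ^(1)=62/3; μ^(2)=35/4; μ^(3)=-1; μ^(4)=-14; μ^(5)=-27

((1, 1, 1, 0, 0); (1, 1, 1, 1, 0); (0, 0, 1, 0, 0); (0, 0, 1, 1, 1); (0, 0, 0, 2, 0))


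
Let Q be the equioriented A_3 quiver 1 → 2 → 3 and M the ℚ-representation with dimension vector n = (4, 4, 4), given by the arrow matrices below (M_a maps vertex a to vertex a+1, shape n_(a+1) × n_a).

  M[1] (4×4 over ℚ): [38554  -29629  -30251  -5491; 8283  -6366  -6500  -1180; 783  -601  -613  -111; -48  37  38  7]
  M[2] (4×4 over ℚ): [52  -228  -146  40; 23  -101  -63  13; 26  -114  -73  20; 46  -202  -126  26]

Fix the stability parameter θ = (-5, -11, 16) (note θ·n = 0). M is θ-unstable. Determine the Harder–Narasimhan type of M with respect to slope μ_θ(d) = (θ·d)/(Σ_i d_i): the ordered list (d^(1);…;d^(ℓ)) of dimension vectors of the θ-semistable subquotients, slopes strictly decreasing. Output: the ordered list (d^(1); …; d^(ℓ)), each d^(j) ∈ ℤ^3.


Via rank(M_{q-1}∘⋯∘M_p): M ≅ I[1,2]^2, I[1,3]^2, I[3,3]^2.
μ_θ-semistable layers: μ^(1)=16; μ^(2)=-8

((0, 0, 4); (4, 4, 0))


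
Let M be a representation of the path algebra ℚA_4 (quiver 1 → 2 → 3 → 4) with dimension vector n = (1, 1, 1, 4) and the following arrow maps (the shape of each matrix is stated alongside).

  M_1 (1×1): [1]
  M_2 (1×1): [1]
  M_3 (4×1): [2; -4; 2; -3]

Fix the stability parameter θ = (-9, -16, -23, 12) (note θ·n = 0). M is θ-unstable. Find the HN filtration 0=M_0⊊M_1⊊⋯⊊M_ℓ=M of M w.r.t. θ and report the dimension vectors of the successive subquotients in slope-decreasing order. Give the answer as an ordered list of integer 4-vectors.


Barcode: M ≅ I[1,4], I[4,4]^3. HN layers by μ_θ (2 steps, strictly decreasing):
  μ^(1)=12; μ^(2)=-16

((0, 0, 0, 4); (1, 1, 1, 0))


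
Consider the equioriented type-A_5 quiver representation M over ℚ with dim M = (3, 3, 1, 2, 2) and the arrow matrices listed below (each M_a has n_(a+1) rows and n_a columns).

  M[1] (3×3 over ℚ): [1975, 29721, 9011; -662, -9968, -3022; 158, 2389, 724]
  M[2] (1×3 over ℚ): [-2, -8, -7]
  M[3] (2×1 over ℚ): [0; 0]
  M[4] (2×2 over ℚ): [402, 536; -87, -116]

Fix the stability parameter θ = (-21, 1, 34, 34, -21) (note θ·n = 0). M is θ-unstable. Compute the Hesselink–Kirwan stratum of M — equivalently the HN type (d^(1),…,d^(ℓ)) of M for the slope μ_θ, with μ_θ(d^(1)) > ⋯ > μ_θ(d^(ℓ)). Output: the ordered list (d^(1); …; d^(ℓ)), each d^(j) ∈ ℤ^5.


Barcode: M ≅ I[1,2]^2, I[1,3], I[4,4], I[4,5], I[5,5]. HN layers by μ_θ (4 steps, strictly decreasing):
  μ^(1)=34; μ^(2)=13/2; μ^(3)=1; μ^(4)=-21

((0, 0, 1, 1, 0); (0, 0, 0, 1, 1); (0, 3, 0, 0, 0); (3, 0, 0, 0, 1))


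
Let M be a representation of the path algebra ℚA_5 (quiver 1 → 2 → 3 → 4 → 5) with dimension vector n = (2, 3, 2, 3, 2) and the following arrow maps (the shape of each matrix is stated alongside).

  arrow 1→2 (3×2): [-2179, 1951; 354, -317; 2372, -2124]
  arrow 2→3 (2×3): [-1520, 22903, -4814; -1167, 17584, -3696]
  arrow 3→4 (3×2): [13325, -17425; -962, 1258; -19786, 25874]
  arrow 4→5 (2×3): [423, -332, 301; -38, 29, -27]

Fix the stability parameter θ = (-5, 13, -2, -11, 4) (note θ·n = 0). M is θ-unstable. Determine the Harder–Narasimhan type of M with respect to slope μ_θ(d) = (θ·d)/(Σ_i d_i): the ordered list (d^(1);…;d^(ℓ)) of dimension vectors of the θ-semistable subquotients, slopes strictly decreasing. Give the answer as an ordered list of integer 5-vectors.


Barcode: M ≅ I[1,3], I[1,5], I[2,2], I[4,4], I[4,5]. HN layers by μ_θ (6 steps, strictly decreasing):
  μ^(1)=13; μ^(2)=11/2; μ^(3)=4; μ^(4)=0; μ^(5)=-5; μ^(6)=-11

((0, 1, 0, 0, 0); (0, 1, 1, 0, 0); (0, 0, 0, 0, 2); (0, 1, 1, 1, 0); (2, 0, 0, 0, 0); (0, 0, 0, 2, 0))


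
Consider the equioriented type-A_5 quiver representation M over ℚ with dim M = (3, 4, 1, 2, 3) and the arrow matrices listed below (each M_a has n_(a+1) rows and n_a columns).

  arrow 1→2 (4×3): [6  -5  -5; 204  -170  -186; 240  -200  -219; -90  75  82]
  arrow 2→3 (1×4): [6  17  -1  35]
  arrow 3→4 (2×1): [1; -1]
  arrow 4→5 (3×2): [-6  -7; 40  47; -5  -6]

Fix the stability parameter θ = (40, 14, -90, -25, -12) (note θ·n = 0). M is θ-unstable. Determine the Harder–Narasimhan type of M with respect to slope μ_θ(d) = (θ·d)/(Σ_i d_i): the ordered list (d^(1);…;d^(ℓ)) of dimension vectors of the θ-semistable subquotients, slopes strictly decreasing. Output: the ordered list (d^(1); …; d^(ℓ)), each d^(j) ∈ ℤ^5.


Interval decomposition of M: I[1,1], I[1,2], I[1,5], I[2,2]^2, I[4,5], I[5,5].
HN type (ℓ=6): μ^(1)=40; μ^(2)=27; μ^(3)=14; μ^(4)=-12; μ^(5)=-61/4; μ^(6)=-25

((1, 0, 0, 0, 0); (1, 1, 0, 0, 0); (0, 2, 0, 0, 0); (0, 0, 0, 0, 3); (1, 1, 1, 1, 0); (0, 0, 0, 1, 0))


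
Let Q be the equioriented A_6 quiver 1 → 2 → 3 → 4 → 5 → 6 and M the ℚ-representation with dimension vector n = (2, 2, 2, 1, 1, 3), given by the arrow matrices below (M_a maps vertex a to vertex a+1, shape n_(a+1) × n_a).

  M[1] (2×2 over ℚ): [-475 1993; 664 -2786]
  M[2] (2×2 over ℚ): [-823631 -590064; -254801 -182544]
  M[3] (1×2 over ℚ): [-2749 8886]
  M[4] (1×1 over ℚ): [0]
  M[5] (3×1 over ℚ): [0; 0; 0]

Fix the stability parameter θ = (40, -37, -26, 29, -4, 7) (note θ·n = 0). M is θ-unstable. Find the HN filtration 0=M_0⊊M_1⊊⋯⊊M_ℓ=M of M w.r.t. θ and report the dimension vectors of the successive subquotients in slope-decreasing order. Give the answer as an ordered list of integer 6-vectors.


Barcode: M ≅ I[1,2], I[1,4], I[3,3], I[5,5], I[6,6]^3. HN layers by μ_θ (6 steps, strictly decreasing):
  μ^(1)=29; μ^(2)=7; μ^(3)=3/2; μ^(4)=-4; μ^(5)=-23/3; μ^(6)=-26

((0, 0, 0, 1, 0, 0); (0, 0, 0, 0, 0, 3); (1, 1, 0, 0, 0, 0); (0, 0, 0, 0, 1, 0); (1, 1, 1, 0, 0, 0); (0, 0, 1, 0, 0, 0))


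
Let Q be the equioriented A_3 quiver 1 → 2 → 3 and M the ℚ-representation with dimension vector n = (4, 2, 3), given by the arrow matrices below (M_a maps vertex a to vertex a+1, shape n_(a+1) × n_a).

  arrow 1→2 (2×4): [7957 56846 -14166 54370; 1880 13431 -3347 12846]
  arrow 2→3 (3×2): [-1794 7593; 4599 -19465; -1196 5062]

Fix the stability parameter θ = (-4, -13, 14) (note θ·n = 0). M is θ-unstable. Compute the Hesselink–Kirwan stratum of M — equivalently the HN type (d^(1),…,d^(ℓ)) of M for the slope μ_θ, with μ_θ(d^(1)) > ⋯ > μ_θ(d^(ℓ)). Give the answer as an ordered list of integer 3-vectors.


Barcode: M ≅ I[1,1]^2, I[1,3]^2, I[3,3]. HN layers by μ_θ (3 steps, strictly decreasing):
  μ^(1)=14; μ^(2)=-4; μ^(3)=-17/2

((0, 0, 3); (2, 0, 0); (2, 2, 0))


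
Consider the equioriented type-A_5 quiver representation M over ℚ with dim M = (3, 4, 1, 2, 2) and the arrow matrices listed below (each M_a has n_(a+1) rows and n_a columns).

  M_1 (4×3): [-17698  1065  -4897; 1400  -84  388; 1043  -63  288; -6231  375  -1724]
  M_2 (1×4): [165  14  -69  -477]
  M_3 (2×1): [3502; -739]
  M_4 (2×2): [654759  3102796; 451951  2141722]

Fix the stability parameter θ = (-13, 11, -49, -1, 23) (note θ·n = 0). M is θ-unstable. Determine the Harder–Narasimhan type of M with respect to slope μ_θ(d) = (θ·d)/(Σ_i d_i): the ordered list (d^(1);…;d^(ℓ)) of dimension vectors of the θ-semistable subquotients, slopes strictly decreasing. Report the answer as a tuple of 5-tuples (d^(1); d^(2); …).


Interval decomposition of M: I[1,1], I[1,2], I[1,5], I[2,2]^2, I[4,5].
HN type (ℓ=5): μ^(1)=23; μ^(2)=11; μ^(3)=-1; μ^(4)=-13; μ^(5)=-17

((0, 0, 0, 0, 2); (0, 3, 0, 0, 0); (0, 0, 0, 2, 0); (2, 0, 0, 0, 0); (1, 1, 1, 0, 0))


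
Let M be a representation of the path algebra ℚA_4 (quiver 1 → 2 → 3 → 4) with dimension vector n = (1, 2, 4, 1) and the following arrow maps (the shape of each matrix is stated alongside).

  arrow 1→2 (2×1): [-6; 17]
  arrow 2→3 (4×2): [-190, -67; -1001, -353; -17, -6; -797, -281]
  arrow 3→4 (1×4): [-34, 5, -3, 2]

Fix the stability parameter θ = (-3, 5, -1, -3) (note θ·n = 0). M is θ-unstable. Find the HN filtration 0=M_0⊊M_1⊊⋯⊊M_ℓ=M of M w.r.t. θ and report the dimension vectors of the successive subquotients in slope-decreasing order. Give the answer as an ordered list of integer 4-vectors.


Via rank(M_{q-1}∘⋯∘M_p): M ≅ I[1,4], I[2,3], I[3,3]^2.
μ_θ-semistable layers: μ^(1)=2; μ^(2)=1/3; μ^(3)=-1; μ^(4)=-3

((0, 1, 1, 0); (0, 1, 1, 1); (0, 0, 2, 0); (1, 0, 0, 0))


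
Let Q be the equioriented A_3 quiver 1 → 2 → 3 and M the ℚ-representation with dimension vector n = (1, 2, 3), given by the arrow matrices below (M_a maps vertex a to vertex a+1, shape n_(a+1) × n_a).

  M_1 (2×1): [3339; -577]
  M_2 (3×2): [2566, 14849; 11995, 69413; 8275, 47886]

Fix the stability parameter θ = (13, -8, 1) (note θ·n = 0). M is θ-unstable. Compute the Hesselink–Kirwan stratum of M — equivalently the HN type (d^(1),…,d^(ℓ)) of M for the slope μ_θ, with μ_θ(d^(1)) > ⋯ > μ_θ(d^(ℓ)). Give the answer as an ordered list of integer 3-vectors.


Interval decomposition of M: I[1,3], I[2,3], I[3,3].
HN type (ℓ=3): μ^(1)=2; μ^(2)=1; μ^(3)=-8

((1, 1, 1); (0, 0, 2); (0, 1, 0))


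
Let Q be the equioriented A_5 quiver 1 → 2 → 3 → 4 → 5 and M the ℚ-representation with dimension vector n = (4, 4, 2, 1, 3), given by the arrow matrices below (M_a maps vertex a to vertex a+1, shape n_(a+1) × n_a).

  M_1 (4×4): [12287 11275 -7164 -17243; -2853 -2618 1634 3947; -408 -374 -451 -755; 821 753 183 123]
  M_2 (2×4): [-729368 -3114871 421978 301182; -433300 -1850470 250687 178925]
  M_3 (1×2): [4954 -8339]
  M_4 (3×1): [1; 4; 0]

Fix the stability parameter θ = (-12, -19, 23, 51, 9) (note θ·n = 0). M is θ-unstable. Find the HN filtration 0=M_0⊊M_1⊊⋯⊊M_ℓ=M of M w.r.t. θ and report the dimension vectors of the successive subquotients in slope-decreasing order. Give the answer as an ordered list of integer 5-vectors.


Via rank(M_{q-1}∘⋯∘M_p): M ≅ I[1,2]^2, I[1,3], I[1,5], I[5,5]^2.
μ_θ-semistable layers: μ^(1)=30; μ^(2)=23; μ^(3)=9; μ^(4)=-31/2

((0, 0, 0, 1, 1); (0, 0, 2, 0, 0); (0, 0, 0, 0, 2); (4, 4, 0, 0, 0))


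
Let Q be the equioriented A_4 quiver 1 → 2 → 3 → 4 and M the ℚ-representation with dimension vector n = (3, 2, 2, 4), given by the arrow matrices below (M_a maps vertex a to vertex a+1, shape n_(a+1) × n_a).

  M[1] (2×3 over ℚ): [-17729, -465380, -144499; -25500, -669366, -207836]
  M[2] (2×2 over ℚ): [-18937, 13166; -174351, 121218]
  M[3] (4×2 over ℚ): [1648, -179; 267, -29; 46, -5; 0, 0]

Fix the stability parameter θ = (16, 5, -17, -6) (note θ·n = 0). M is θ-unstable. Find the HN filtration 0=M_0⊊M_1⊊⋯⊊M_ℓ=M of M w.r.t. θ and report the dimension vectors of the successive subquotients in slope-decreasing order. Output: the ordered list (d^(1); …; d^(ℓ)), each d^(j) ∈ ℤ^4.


Via rank(M_{q-1}∘⋯∘M_p): M ≅ I[1,1], I[1,2], I[1,4], I[3,4], I[4,4]^2.
μ_θ-semistable layers: μ^(1)=16; μ^(2)=21/2; μ^(3)=-1/2; μ^(4)=-6; μ^(5)=-17

((1, 0, 0, 0); (1, 1, 0, 0); (1, 1, 1, 1); (0, 0, 0, 3); (0, 0, 1, 0))


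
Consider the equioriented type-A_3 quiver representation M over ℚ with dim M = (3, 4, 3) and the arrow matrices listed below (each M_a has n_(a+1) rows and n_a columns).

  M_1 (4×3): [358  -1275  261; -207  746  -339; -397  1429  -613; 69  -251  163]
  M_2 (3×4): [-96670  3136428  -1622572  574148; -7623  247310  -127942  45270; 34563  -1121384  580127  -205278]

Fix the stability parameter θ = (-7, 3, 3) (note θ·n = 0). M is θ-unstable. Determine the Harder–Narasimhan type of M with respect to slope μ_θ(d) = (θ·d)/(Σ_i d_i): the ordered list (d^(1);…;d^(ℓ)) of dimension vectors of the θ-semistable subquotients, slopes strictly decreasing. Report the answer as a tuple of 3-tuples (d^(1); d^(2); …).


Interval decomposition of M: I[1,2], I[1,3]^2, I[2,3].
HN type (ℓ=2): μ^(1)=3; μ^(2)=-7

((0, 4, 3); (3, 0, 0))


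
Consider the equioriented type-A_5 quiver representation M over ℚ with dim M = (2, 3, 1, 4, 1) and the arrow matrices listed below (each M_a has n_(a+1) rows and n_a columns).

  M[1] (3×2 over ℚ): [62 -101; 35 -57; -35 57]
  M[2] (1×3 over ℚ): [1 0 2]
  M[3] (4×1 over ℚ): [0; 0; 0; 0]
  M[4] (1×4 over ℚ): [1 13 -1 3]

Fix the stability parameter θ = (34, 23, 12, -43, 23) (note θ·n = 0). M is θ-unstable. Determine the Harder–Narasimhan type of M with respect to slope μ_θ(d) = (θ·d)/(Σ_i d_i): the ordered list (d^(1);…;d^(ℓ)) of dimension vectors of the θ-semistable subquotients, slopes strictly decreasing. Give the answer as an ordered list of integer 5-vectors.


Barcode: M ≅ I[1,2], I[1,3], I[2,2], I[4,4]^3, I[4,5]. HN layers by μ_θ (3 steps, strictly decreasing):
  μ^(1)=57/2; μ^(2)=23; μ^(3)=-43

((1, 1, 0, 0, 0); (1, 2, 1, 0, 1); (0, 0, 0, 4, 0))


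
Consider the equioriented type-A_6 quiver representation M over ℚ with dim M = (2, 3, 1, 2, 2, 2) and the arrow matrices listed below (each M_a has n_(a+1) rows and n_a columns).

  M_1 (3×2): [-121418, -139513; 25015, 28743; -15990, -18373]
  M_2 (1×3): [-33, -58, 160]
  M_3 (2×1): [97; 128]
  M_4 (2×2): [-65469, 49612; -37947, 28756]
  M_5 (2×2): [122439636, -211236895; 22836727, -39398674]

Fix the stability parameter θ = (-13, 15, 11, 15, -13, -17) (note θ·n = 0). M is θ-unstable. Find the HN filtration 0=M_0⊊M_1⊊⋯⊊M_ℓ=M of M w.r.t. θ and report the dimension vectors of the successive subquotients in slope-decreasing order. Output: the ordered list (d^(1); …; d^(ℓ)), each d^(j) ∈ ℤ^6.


Via rank(M_{q-1}∘⋯∘M_p): M ≅ I[1,2], I[1,6], I[2,2], I[4,4], I[5,6].
μ_θ-semistable layers: μ^(1)=15; μ^(2)=11/5; μ^(3)=-13; μ^(4)=-15

((0, 2, 0, 1, 0, 0); (0, 1, 1, 1, 1, 1); (2, 0, 0, 0, 0, 0); (0, 0, 0, 0, 1, 1))


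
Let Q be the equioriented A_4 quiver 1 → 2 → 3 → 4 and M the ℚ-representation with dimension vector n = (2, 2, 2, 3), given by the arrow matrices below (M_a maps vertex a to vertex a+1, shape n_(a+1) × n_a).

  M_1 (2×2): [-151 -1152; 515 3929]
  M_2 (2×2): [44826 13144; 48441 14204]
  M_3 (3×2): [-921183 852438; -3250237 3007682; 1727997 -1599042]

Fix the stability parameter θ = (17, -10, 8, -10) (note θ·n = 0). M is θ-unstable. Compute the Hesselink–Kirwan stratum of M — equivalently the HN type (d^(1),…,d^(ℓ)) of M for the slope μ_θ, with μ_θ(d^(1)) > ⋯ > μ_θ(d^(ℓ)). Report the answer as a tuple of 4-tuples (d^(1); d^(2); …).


Via rank(M_{q-1}∘⋯∘M_p): M ≅ I[1,2], I[1,3], I[3,4], I[4,4]^2.
μ_θ-semistable layers: μ^(1)=8; μ^(2)=7/2; μ^(3)=-1; μ^(4)=-10

((0, 0, 1, 0); (2, 2, 0, 0); (0, 0, 1, 1); (0, 0, 0, 2))


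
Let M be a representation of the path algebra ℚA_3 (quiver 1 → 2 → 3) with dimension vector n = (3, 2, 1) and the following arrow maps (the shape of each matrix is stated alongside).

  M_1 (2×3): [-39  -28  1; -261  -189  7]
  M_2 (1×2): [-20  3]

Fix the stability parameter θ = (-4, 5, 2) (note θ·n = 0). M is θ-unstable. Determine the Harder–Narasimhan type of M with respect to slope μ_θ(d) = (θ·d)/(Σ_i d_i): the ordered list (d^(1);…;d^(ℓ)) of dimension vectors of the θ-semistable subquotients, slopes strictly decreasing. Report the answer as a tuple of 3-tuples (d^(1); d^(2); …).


Barcode: M ≅ I[1,1], I[1,2], I[1,3]. HN layers by μ_θ (3 steps, strictly decreasing):
  μ^(1)=5; μ^(2)=7/2; μ^(3)=-4

((0, 1, 0); (0, 1, 1); (3, 0, 0))


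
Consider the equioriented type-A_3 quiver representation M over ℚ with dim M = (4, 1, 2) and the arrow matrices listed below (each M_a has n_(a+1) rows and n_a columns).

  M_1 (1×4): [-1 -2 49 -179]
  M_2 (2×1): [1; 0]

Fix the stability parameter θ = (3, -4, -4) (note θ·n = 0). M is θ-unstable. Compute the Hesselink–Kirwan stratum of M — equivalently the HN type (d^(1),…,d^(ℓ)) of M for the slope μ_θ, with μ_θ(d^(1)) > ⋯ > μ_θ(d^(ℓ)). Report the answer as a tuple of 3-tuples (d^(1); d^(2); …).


Via rank(M_{q-1}∘⋯∘M_p): M ≅ I[1,1]^3, I[1,3], I[3,3].
μ_θ-semistable layers: μ^(1)=3; μ^(2)=-5/3; μ^(3)=-4

((3, 0, 0); (1, 1, 1); (0, 0, 1))


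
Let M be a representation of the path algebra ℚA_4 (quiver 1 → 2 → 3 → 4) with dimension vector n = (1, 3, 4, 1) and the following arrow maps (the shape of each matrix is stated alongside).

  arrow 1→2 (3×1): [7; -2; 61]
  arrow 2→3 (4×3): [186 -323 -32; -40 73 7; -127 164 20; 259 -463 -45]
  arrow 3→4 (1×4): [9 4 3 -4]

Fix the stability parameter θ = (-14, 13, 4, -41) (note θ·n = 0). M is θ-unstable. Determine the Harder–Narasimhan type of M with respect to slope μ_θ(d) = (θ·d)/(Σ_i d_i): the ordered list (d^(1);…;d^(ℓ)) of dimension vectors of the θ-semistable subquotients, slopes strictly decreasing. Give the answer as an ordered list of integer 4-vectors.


Interval decomposition of M: I[1,4], I[2,3]^2, I[3,3].
HN type (ℓ=4): μ^(1)=17/2; μ^(2)=4; μ^(3)=-8; μ^(4)=-14

((0, 2, 2, 0); (0, 0, 1, 0); (0, 1, 1, 1); (1, 0, 0, 0))


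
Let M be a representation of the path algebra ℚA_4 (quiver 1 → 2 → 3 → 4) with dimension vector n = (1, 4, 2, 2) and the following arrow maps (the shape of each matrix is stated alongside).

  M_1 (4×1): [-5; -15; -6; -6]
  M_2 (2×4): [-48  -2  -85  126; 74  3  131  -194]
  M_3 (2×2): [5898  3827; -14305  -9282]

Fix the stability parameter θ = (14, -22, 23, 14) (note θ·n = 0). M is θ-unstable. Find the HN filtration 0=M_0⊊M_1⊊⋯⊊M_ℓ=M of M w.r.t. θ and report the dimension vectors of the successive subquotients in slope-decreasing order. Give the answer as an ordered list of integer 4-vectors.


Interval decomposition of M: I[1,4], I[2,2]^2, I[2,4].
HN type (ℓ=3): μ^(1)=37/2; μ^(2)=-4; μ^(3)=-22

((0, 0, 2, 2); (1, 1, 0, 0); (0, 3, 0, 0))


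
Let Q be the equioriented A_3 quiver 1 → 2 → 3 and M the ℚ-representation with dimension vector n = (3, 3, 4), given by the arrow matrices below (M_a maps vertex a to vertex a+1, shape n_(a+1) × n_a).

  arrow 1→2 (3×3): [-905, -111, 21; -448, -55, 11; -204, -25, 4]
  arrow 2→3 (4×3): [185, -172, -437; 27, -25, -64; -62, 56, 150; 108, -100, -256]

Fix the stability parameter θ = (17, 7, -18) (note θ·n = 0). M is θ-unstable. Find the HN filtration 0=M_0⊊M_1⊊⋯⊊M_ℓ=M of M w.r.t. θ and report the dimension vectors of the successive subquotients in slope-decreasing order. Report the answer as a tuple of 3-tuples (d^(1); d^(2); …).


Via rank(M_{q-1}∘⋯∘M_p): M ≅ I[1,2], I[1,3]^2, I[3,3]^2.
μ_θ-semistable layers: μ^(1)=12; μ^(2)=2; μ^(3)=-18

((1, 1, 0); (2, 2, 2); (0, 0, 2))


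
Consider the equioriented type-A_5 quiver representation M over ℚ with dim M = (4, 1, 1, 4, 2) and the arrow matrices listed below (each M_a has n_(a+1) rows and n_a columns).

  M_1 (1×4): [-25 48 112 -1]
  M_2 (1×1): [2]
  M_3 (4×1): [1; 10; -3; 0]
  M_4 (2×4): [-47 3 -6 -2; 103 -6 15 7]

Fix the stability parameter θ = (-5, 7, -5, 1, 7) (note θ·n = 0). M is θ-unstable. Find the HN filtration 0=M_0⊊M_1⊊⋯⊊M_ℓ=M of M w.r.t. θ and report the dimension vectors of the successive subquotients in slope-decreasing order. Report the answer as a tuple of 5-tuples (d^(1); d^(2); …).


Barcode: M ≅ I[1,1]^3, I[1,5], I[4,4]^2, I[4,5]. HN layers by μ_θ (3 steps, strictly decreasing):
  μ^(1)=7; μ^(2)=1; μ^(3)=-5

((0, 0, 0, 0, 2); (0, 1, 1, 4, 0); (4, 0, 0, 0, 0))


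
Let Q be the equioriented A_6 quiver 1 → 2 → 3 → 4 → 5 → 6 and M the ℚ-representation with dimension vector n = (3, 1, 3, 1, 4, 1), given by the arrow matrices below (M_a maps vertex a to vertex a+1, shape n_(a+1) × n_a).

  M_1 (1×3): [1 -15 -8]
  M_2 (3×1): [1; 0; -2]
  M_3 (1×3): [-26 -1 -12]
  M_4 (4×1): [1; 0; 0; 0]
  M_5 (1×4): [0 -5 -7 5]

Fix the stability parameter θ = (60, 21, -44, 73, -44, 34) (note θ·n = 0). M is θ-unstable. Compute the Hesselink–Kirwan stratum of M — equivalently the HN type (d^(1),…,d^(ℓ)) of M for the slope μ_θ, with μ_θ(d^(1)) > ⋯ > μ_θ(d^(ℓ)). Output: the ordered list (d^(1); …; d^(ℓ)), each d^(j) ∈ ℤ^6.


Barcode: M ≅ I[1,1]^2, I[1,5], I[3,3]^2, I[5,5]^2, I[5,6]. HN layers by μ_θ (5 steps, strictly decreasing):
  μ^(1)=60; μ^(2)=34; μ^(3)=29/2; μ^(4)=37/3; μ^(5)=-44

((2, 0, 0, 0, 0, 0); (0, 0, 0, 0, 0, 1); (0, 0, 0, 1, 1, 0); (1, 1, 1, 0, 0, 0); (0, 0, 2, 0, 3, 0))


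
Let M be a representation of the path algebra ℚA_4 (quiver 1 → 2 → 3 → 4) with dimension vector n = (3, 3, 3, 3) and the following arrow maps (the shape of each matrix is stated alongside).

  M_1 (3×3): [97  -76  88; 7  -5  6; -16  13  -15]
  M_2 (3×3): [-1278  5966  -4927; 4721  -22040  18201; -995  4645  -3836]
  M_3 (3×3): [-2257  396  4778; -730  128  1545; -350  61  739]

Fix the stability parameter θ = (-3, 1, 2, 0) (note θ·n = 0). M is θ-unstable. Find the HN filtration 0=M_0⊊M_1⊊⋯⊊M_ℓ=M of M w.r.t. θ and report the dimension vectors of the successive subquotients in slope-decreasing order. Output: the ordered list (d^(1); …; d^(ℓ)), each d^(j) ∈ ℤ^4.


Barcode: M ≅ I[1,4]^3. HN layers by μ_θ (2 steps, strictly decreasing):
  μ^(1)=1; μ^(2)=-3

((0, 3, 3, 3); (3, 0, 0, 0))


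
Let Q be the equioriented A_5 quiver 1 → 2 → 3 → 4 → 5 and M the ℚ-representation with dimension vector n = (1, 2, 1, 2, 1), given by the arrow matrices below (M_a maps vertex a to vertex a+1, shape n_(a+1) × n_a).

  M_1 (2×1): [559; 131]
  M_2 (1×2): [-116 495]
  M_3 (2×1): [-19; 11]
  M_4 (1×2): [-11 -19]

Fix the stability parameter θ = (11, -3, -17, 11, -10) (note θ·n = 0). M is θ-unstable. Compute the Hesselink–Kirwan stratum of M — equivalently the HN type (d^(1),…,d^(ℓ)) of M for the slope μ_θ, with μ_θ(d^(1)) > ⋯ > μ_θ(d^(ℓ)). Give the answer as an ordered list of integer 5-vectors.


Barcode: M ≅ I[1,4], I[2,2], I[4,5]. HN layers by μ_θ (3 steps, strictly decreasing):
  μ^(1)=11; μ^(2)=1/2; μ^(3)=-3

((0, 0, 0, 1, 0); (0, 0, 0, 1, 1); (1, 2, 1, 0, 0))


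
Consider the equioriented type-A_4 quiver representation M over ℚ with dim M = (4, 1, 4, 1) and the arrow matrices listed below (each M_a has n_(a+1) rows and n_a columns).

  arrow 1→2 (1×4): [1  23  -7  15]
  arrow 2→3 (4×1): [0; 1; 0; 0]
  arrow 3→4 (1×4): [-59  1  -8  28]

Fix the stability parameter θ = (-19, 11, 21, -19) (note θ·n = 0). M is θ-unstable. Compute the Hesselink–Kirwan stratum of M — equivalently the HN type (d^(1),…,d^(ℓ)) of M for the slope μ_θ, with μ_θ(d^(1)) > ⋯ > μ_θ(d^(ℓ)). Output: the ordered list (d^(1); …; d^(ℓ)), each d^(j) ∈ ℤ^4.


Interval decomposition of M: I[1,1]^3, I[1,4], I[3,3]^3.
HN type (ℓ=3): μ^(1)=21; μ^(2)=13/3; μ^(3)=-19

((0, 0, 3, 0); (0, 1, 1, 1); (4, 0, 0, 0))


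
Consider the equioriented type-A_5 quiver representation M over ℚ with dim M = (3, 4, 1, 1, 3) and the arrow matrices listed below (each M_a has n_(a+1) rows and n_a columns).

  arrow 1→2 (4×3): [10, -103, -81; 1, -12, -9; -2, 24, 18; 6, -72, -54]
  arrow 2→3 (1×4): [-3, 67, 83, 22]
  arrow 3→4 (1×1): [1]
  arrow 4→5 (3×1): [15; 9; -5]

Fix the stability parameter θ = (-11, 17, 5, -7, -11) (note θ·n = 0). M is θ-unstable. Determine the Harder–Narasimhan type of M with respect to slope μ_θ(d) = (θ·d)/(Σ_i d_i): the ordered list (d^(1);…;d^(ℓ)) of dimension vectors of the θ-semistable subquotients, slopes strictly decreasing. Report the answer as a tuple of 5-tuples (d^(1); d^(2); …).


Barcode: M ≅ I[1,1], I[1,2], I[1,5], I[2,2]^2, I[5,5]^2. HN layers by μ_θ (3 steps, strictly decreasing):
  μ^(1)=17; μ^(2)=1; μ^(3)=-11

((0, 3, 0, 0, 0); (0, 1, 1, 1, 1); (3, 0, 0, 0, 2))


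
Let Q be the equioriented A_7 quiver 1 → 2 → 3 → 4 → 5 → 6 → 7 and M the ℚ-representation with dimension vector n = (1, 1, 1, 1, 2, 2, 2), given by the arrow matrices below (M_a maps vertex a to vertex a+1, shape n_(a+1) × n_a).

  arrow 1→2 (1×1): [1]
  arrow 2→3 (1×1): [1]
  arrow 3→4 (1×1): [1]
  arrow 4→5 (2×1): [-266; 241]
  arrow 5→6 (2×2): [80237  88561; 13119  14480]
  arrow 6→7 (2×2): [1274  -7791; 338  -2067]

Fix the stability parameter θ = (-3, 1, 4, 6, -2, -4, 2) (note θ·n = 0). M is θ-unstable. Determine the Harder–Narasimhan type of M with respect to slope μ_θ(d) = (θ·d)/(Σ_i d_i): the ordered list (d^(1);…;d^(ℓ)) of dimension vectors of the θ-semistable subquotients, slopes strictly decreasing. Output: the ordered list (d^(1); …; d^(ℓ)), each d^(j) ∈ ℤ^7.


Via rank(M_{q-1}∘⋯∘M_p): M ≅ I[1,6], I[5,7], I[7,7].
μ_θ-semistable layers: μ^(1)=2; μ^(2)=1; μ^(3)=-3

((0, 0, 0, 0, 0, 0, 2); (0, 1, 1, 1, 1, 1, 0); (1, 0, 0, 0, 1, 1, 0))


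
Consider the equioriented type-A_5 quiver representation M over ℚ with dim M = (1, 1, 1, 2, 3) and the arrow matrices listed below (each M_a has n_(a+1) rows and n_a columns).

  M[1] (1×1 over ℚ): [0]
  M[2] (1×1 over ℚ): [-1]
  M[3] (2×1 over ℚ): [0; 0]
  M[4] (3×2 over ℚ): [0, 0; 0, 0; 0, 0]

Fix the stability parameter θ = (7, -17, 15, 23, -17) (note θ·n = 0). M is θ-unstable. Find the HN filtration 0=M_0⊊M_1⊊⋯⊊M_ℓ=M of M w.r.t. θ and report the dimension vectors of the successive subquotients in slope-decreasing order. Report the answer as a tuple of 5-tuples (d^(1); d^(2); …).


Barcode: M ≅ I[1,1], I[2,3], I[4,4]^2, I[5,5]^3. HN layers by μ_θ (4 steps, strictly decreasing):
  μ^(1)=23; μ^(2)=15; μ^(3)=7; μ^(4)=-17

((0, 0, 0, 2, 0); (0, 0, 1, 0, 0); (1, 0, 0, 0, 0); (0, 1, 0, 0, 3))


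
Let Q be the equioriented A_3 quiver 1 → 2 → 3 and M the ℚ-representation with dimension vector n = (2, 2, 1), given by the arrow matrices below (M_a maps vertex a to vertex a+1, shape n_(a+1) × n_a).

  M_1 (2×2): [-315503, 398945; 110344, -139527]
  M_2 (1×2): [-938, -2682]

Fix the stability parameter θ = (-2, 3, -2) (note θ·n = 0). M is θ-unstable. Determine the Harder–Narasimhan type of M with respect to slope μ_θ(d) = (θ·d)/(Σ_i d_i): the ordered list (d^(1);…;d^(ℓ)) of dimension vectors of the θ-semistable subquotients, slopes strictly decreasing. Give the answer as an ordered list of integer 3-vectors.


Via rank(M_{q-1}∘⋯∘M_p): M ≅ I[1,2], I[1,3].
μ_θ-semistable layers: μ^(1)=3; μ^(2)=1/2; μ^(3)=-2

((0, 1, 0); (0, 1, 1); (2, 0, 0))


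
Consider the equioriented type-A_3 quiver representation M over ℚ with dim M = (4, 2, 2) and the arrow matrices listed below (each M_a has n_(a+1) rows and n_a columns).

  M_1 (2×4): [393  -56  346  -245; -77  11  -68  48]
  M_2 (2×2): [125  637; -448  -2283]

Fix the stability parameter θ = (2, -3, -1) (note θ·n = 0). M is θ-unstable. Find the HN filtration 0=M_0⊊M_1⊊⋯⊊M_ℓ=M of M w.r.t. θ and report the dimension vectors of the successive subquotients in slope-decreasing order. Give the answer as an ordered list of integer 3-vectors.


Barcode: M ≅ I[1,1]^2, I[1,3]^2. HN layers by μ_θ (2 steps, strictly decreasing):
  μ^(1)=2; μ^(2)=-2/3

((2, 0, 0); (2, 2, 2))


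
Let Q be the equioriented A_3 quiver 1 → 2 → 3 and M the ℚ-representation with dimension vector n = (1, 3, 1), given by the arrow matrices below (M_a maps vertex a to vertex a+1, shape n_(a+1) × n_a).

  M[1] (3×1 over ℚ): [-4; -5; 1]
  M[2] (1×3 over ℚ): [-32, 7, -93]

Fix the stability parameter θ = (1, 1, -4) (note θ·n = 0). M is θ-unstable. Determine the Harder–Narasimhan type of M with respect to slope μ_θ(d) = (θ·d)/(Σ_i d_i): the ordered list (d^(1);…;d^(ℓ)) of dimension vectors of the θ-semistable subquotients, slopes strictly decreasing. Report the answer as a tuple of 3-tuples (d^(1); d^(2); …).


Via rank(M_{q-1}∘⋯∘M_p): M ≅ I[1,2], I[2,2], I[2,3].
μ_θ-semistable layers: μ^(1)=1; μ^(2)=-3/2

((1, 2, 0); (0, 1, 1))


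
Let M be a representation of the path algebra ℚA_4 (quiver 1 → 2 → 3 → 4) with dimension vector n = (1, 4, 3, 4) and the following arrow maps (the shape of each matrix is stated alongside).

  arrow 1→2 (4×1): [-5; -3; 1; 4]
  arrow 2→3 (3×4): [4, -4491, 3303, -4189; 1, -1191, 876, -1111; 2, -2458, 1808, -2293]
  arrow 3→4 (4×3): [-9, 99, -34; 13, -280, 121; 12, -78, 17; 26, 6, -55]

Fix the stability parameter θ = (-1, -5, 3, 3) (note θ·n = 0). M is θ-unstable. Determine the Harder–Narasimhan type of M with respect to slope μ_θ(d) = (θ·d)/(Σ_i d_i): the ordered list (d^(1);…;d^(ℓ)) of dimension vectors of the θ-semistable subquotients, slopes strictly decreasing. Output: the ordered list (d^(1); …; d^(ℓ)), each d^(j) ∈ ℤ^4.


Barcode: M ≅ I[1,2], I[2,4]^3, I[4,4]. HN layers by μ_θ (3 steps, strictly decreasing):
  μ^(1)=3; μ^(2)=-3; μ^(3)=-5

((0, 0, 3, 4); (1, 1, 0, 0); (0, 3, 0, 0))
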